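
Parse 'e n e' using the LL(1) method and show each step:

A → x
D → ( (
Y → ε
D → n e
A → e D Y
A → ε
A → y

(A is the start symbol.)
LL(1) parsing maintains a stack (initially the start symbol over $) and the input. At each step: if the stack top is a terminal, match it against the current input token; if it is a non-terminal N, replace it with the RHS of M[N, lookahead] (the unique production whose predict set contains the lookahead).

Stack is shown with the top on the left.

Stack    Input    Action
------------------------
A $      e n e $  output A → e D Y
e D Y $  e n e $  match 'e'
D Y $    n e $    output D → n e
n e Y $  n e $    match 'n'
e Y $    e $      match 'e'
Y $      $        output Y → ε
$        $        accept

The string is accepted.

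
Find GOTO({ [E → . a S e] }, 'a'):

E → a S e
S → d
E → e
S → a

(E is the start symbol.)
GOTO(I, 'a') = CLOSURE({ [A → αX.β] : [A → α.Xβ] ∈ I, X = 'a' })

Items with dot before 'a', with the dot advanced:
  [E → . a S e] → [E → a . S e]
Closure of the advanced items:
  [E → a . S e] has the dot before S: add [S → . d], [S → . a]

GOTO = { [E → a . S e], [S → . a], [S → . d] }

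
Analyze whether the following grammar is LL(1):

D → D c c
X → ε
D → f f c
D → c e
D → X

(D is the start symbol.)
A grammar is LL(1) if for each non-terminal N with multiple productions, the predict sets of those productions are pairwise disjoint, where PREDICT(N → α) = (FIRST(α) \ {ε}) ∪ (FOLLOW(N) if α ⇒* ε).

Relevant sets:
  FIRST(D) = { 'c', 'f', ε }
  FIRST(X) = { ε }
  FOLLOW(D) = { $, 'c' }

For D:
  PREDICT(D → D c c) = { 'c', 'f' }
  PREDICT(D → f f c) = { 'f' }
  PREDICT(D → c e) = { 'c' }
  PREDICT(D → X) = { $, 'c' }
X has a single production, so nothing to check there.

Conflict found: Predict set conflict for D: { 'f' }
The grammar is NOT LL(1).

Answer: No. Predict set conflict for D: { 'f' }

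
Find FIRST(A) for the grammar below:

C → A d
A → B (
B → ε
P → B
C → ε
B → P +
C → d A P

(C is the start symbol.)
{ '(', '+' }

FIRST sets of the other non-terminals involved (by the same procedure, iterated to a fixed point):
  FIRST(B) = { '+', ε }

From A → B (:
  - B is a non-terminal: add FIRST(B) \ {ε} = { '+' }
    B is nullable, so continue to the next symbol
  - '(' is a terminal: add '(' and stop

Collecting: FIRST(A) = { '(', '+' }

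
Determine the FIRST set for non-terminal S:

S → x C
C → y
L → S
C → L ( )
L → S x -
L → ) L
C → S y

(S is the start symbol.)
{ 'x' }

To compute FIRST(S), examine every production with S on the left-hand side, reading each right-hand side left to right until a non-nullable symbol is reached.

From S → x C:
  - x is a terminal: add 'x' and stop

Collecting: FIRST(S) = { 'x' }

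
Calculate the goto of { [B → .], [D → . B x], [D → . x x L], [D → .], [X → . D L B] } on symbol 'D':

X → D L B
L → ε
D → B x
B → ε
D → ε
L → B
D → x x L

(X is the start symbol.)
GOTO(I, 'D') = CLOSURE({ [A → αX.β] : [A → α.Xβ] ∈ I, X = 'D' })

Items with dot before 'D', with the dot advanced:
  [X → . D L B] → [X → D . L B]
Closure of the advanced items:
  [X → D . L B] has the dot before L: add [L → .], [L → . B]
  [L → . B] has the dot before B: add [B → .]

GOTO = { [B → .], [L → . B], [L → .], [X → D . L B] }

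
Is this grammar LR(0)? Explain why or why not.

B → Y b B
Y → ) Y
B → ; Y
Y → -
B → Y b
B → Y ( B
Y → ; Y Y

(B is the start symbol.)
No. Shift-reduce conflict between [B → Y b .] and [B → . ; Y]

Augment with B' → B and build the canonical LR(0) collection (I0 = CLOSURE({[B' → . B]}), then GOTO on every symbol after a dot until no new states appear). It has 15 states:
  I0: { [B → . ; Y], [B → . Y ( B], [B → . Y b B], [B → . Y b], [B' → . B], [Y → . ) Y], [Y → . -], [Y → . ; Y Y] }  — shift
  I1: { [Y → ) . Y], [Y → . ) Y], [Y → . -], [Y → . ; Y Y] }  — shift
  I2: { [Y → - .] }  — reduce
  I3: { [B → ; . Y], [Y → . ) Y], [Y → . -], [Y → . ; Y Y], [Y → ; . Y Y] }  — shift
  I4: { [B' → B .] }  — accept
  I5: { [B → Y . ( B], [B → Y . b B], [B → Y . b] }  — shift
  I6: { [B → . ; Y], [B → . Y ( B], [B → . Y b B], [B → . Y b], [B → Y ( . B], [Y → . ) Y], [Y → . -], [Y → . ; Y Y] }  — shift
  I7: { [B → . ; Y], [B → . Y ( B], [B → . Y b B], [B → . Y b], [B → Y b . B], [B → Y b .], [Y → . ) Y], [Y → . -], [Y → . ; Y Y] }  — shift, reduce
  I8: { [B → Y b B .] }  — reduce
  I9: { [B → Y ( B .] }  — reduce
  I10: { [Y → . ) Y], [Y → . -], [Y → . ; Y Y], [Y → ; . Y Y] }  — shift
  I11: { [B → ; Y .], [Y → . ) Y], [Y → . -], [Y → . ; Y Y], [Y → ; Y . Y] }  — shift, reduce
  I12: { [Y → ; Y Y .] }  — reduce
  I13: { [Y → . ) Y], [Y → . -], [Y → . ; Y Y], [Y → ; Y . Y] }  — shift
  I14: { [Y → ) Y .] }  — reduce

Conflict in state I7:
  Shift-reduce conflict between [B → Y b .] and [B → . ; Y]
So the grammar is NOT LR(0).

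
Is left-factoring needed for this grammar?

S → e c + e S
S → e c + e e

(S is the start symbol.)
Yes, S has productions with common prefix 'e c + e'

Left-factoring is needed when two productions for the same non-terminal
share a common prefix on the right-hand side.

Productions for S:
  S → e c + e S
  S → e c + e e

Found common prefix 'e c + e' in productions for S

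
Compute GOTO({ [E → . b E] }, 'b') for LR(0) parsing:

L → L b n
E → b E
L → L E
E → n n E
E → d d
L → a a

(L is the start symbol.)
{ [E → . b E], [E → . d d], [E → . n n E], [E → b . E] }

GOTO(I, 'b') = CLOSURE({ [A → αX.β] : [A → α.Xβ] ∈ I, X = 'b' })

Items with dot before 'b', with the dot advanced:
  [E → . b E] → [E → b . E]
Closure of the advanced items:
  [E → b . E] has the dot before E: add [E → . b E], [E → . n n E], [E → . d d]

GOTO = { [E → . b E], [E → . d d], [E → . n n E], [E → b . E] }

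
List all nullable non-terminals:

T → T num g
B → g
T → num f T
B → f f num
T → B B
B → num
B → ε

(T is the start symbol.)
{ 'B', 'T' }

A non-terminal is nullable if it can derive ε (the empty string): either it has an ε-production, or it has a production whose right-hand side consists entirely of nullable non-terminals.

ε-productions: B → ε
So B is immediately nullable.
T → B B: every symbol on the right is nullable, so T is nullable too.
Every non-terminal is now nullable.
Nullable = { 'B', 'T' }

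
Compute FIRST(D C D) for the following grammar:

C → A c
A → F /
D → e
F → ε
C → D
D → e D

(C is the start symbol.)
{ 'e' }

FIRST sets of the non-terminals involved (from the grammar, by fixed-point iteration):
  FIRST(D) = { 'e' }

To compute FIRST(D C D), process the symbols left to right:
Symbol D is a non-terminal. Add FIRST(D) \ {ε} = { 'e' }
D is not nullable (ε ∉ FIRST(D)), so stop here.
FIRST(D C D) = { 'e' }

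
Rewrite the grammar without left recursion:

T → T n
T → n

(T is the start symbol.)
T → n T'
T' → n T'
T' → ε

T is directly left-recursive. The standard transformation for
  A → A α₁ | ... | A α_m | β₁ | ... | β_n
is
  A  → β₁ A' | ... | β_n A'
  A' → α₁ A' | ... | α_m A' | ε

T → n becomes T → n T'
T → T n becomes T' → n T'
Add T' → ε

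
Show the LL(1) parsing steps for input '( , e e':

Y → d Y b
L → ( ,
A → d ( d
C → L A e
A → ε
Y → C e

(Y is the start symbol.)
Stack is shown with the top on the left.

Stack        Input      Action
------------------------------
Y $          ( , e e $  output Y → C e
C e $        ( , e e $  output C → L A e
L A e e $    ( , e e $  output L → ( ,
( , A e e $  ( , e e $  match '('
, A e e $    , e e $    match ','
A e e $      e e $      output A → ε
e e $        e e $      match 'e'
e $          e $        match 'e'
$            $          accept

The string is accepted.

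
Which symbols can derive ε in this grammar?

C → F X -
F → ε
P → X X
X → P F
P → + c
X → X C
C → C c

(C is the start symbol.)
ε-productions: F → ε
So F is immediately nullable.
No further non-terminal can be added: every production for the remaining non-terminals contains a terminal or a non-nullable non-terminal.
Nullable = { 'F' }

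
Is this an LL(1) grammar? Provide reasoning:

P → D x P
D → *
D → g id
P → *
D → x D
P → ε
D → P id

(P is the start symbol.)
No. Predict set conflict for P: { '*' }

A grammar is LL(1) if for each non-terminal N with multiple productions, the predict sets of those productions are pairwise disjoint, where PREDICT(N → α) = (FIRST(α) \ {ε}) ∪ (FOLLOW(N) if α ⇒* ε).

Relevant sets:
  FIRST(D) = { '*', 'g', 'id', 'x' }
  FIRST(P) = { '*', 'g', 'id', 'x', ε }
  FOLLOW(P) = { $, 'id' }

For P:
  PREDICT(P → D x P) = { '*', 'g', 'id', 'x' }
  PREDICT(P → '*') = { '*' }
  PREDICT(P → ε) = { $, 'id' }
For D:
  PREDICT(D → '*') = { '*' }
  PREDICT(D → g id) = { 'g' }
  PREDICT(D → x D) = { 'x' }
  PREDICT(D → P id) = { '*', 'g', 'id', 'x' }

Conflict found: Predict set conflict for P: { '*' }
The grammar is NOT LL(1).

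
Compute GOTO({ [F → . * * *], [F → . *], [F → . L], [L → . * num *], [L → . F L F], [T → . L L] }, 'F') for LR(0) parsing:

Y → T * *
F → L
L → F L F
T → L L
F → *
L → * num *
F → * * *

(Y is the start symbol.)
{ [F → . * * *], [F → . *], [F → . L], [L → . * num *], [L → . F L F], [L → F . L F] }

GOTO(I, 'F') = CLOSURE({ [A → αX.β] : [A → α.Xβ] ∈ I, X = 'F' })

Items with dot before 'F', with the dot advanced:
  [L → . F L F] → [L → F . L F]
Closure of the advanced items:
  [L → F . L F] has the dot before L: add [L → . F L F], [L → . * num *]
  [L → . F L F] has the dot before F: add [F → . L], [F → . *], [F → . * * *]

GOTO = { [F → . * * *], [F → . *], [F → . L], [L → . * num *], [L → . F L F], [L → F . L F] }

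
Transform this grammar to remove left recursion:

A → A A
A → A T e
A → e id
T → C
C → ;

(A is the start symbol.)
A → e id A'
A' → A A'
A' → T e A'
A' → ε
T → C
C → ;

A is directly left-recursive. The standard transformation for
  A → A α₁ | ... | A α_m | β₁ | ... | β_n
is
  A  → β₁ A' | ... | β_n A'
  A' → α₁ A' | ... | α_m A' | ε

A → e id becomes A → e id A'
A → A A becomes A' → A A'
A → A T e becomes A' → T e A'
Add A' → ε

Productions for other non-terminals are unchanged:
  T → C
  C → ;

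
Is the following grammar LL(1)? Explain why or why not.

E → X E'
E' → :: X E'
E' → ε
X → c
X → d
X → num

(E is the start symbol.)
Relevant sets:
  FOLLOW(E') = { $ }

For E':
  PREDICT(E' → :: X E') = { '::' }
  PREDICT(E' → ε) = { $ }
For X:
  PREDICT(X → c) = { 'c' }
  PREDICT(X → d) = { 'd' }
  PREDICT(X → num) = { 'num' }
E has a single production, so nothing to check there.

All predict sets are disjoint. The grammar IS LL(1).

Answer: Yes, the grammar is LL(1).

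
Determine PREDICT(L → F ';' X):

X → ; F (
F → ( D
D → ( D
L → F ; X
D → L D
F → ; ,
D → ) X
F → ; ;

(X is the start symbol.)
PREDICT(L → F ';' X) = (FIRST(RHS) \ {ε}) ∪ (FOLLOW(L) if ε ∈ FIRST(RHS), i.e. RHS ⇒* ε)
FIRST(F) = { '(', ';' }
FIRST(F ';' X) = { '(', ';' }
ε ∉ FIRST(F ';' X), so FOLLOW(L) is not added.
PREDICT(L → F ';' X) = { '(', ';' }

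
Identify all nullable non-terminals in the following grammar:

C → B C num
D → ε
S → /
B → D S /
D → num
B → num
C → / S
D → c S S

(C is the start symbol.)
ε-productions: D → ε
So D is immediately nullable.
No further non-terminal can be added: every production for the remaining non-terminals contains a terminal or a non-nullable non-terminal.
Nullable = { 'D' }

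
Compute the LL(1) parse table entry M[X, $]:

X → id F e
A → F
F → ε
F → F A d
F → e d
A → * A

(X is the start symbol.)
Empty (error entry)

To find M[X, $], we find productions for X where $ is in the predict set (PREDICT(N → α) = (FIRST(α) \ {ε}) ∪ (FOLLOW(N) if α ⇒* ε)).

X → id F e: PREDICT = { 'id' }

M[X, $] is empty (no production applies)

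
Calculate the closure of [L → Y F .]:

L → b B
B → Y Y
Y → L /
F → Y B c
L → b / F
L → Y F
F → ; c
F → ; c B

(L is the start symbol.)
{ [L → Y F .] }

To compute CLOSURE, for each item [A → α.Bβ] where B is a non-terminal, add [B → .γ] for all productions B → γ; repeat for the newly added items until nothing changes.

Start with: [L → Y F .]
The dot is at the end, so nothing is added.

CLOSURE = { [L → Y F .] }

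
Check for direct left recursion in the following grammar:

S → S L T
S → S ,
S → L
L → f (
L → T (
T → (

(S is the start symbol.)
S → S L T: LEFT RECURSIVE (starts with S)
S → S ,: LEFT RECURSIVE (starts with S)
S → L: starts with L
L → f (: starts with f
L → T (: starts with T
T → (: starts with '('

The grammar has direct left recursion on: S.

Answer: Yes, S is left-recursive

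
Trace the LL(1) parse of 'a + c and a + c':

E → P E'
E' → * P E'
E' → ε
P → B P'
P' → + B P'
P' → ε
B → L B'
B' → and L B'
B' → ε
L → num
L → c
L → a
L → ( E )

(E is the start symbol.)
Stack is shown with the top on the left.

Stack             Input              Action
-------------------------------------------
E $               a + c and a + c $  output E → P E'
P E' $            a + c and a + c $  output P → B P'
B P' E' $         a + c and a + c $  output B → L B'
L B' P' E' $      a + c and a + c $  output L → a
a B' P' E' $      a + c and a + c $  match 'a'
B' P' E' $        + c and a + c $    output B' → ε
P' E' $           + c and a + c $    output P' → + B P'
+ B P' E' $       + c and a + c $    match '+'
B P' E' $         c and a + c $      output B → L B'
L B' P' E' $      c and a + c $      output L → c
c B' P' E' $      c and a + c $      match 'c'
B' P' E' $        and a + c $        output B' → and L B'
and L B' P' E' $  and a + c $        match 'and'
L B' P' E' $      a + c $            output L → a
a B' P' E' $      a + c $            match 'a'
B' P' E' $        + c $              output B' → ε
P' E' $           + c $              output P' → + B P'
+ B P' E' $       + c $              match '+'
B P' E' $         c $                output B → L B'
L B' P' E' $      c $                output L → c
c B' P' E' $      c $                match 'c'
B' P' E' $        $                  output B' → ε
P' E' $           $                  output P' → ε
E' $              $                  output E' → ε
$                 $                  accept

The string is accepted.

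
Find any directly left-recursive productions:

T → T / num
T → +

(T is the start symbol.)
Direct left recursion occurs when N → N α for some non-terminal N (the right-hand side begins with the left-hand side itself).

T → T / num: LEFT RECURSIVE (starts with T)
T → +: starts with '+'

The grammar has direct left recursion on: T.

Answer: Yes, T is left-recursive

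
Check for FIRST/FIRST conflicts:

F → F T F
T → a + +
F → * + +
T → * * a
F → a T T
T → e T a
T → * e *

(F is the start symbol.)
Yes. F → F T F / F → '*' '+' '+' on { '*' }; F → F T F / F → a T T on { 'a' }; T → '*' '*' a / T → '*' e '*' on { '*' }

A FIRST/FIRST conflict occurs when two productions N → α and N → β for the same non-terminal have FIRST(α) ∩ FIRST(β) ≠ ∅ (with ε ∈ FIRST of a nullable right-hand side, so two nullable alternatives also conflict).

FIRST sets of the non-terminals at (or reachable through a nullable prefix from) the front of some alternative:
  FIRST(F) = { '*', 'a' }

Productions for F:
  F → F T F: FIRST = { '*', 'a' }
  F → * + +: FIRST = { '*' }
  F → a T T: FIRST = { 'a' }
Productions for T:
  T → a + +: FIRST = { 'a' }
  T → * * a: FIRST = { '*' }
  T → e T a: FIRST = { 'e' }
  T → * e *: FIRST = { '*' }

Conflict for F: F → F T F and F → * + +
  Overlap: { '*' }
Conflict for F: F → F T F and F → a T T
  Overlap: { 'a' }
Conflict for T: T → * * a and T → * e *
  Overlap: { '*' }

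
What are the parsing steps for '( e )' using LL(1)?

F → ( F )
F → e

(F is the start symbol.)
Stack is shown with the top on the left.

Stack    Input    Action
------------------------
F $      ( e ) $  output F → ( F )
( F ) $  ( e ) $  match '('
F ) $    e ) $    output F → e
e ) $    e ) $    match 'e'
) $      ) $      match ')'
$        $        accept

The string is accepted.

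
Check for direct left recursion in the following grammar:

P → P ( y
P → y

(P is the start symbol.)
Yes, P is left-recursive

P → P ( y: LEFT RECURSIVE (starts with P)
P → y: starts with y

The grammar has direct left recursion on: P.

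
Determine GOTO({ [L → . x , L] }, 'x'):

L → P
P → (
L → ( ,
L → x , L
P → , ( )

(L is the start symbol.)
GOTO(I, 'x') = CLOSURE({ [A → αX.β] : [A → α.Xβ] ∈ I, X = 'x' })

Items with dot before 'x', with the dot advanced:
  [L → . x , L] → [L → x . , L]
Closure adds nothing (no advanced item has the dot before a non-terminal).

GOTO = { [L → x . , L] }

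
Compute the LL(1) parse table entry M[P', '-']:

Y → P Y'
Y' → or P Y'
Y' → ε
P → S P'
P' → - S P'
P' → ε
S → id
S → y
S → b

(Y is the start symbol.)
P' → - S P'

To find M[P', '-'], we find productions for P' where '-' is in the predict set (PREDICT(N → α) = (FIRST(α) \ {ε}) ∪ (FOLLOW(N) if α ⇒* ε)).

Relevant sets:
  FOLLOW(P') = { $, 'or' }

P' → - S P': PREDICT = { '-' }
  '-' is in predict set, so this production goes in M[P', '-']
P' → ε: PREDICT = { $, 'or' }

M[P', '-'] = P' → - S P'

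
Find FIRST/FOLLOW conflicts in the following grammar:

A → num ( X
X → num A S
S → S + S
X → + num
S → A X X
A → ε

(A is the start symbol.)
A FIRST/FOLLOW conflict occurs when a non-terminal N has a nullable alternative N → β (β ⇒* ε) and another alternative N → α with FIRST(α) ∩ FOLLOW(N) ≠ ∅: on such a lookahead the parser cannot decide between expanding α and letting N vanish via β.

Nullable non-terminals: A.

A: nullable alternative(s) A → ε; FOLLOW(A) = { $, '+', 'num' }
  A → num ( X: FIRST \ {ε} = { 'num' } — overlaps FOLLOW(A) on { 'num' }: CONFLICT
  A → ε: FIRST \ {ε} = { } — this is the only nullable alternative, skip

S, X have no nullable alternative, so no FIRST/FOLLOW check is needed there.

So the grammar has 1 FIRST/FOLLOW conflict (marked CONFLICT above).

Answer: Yes. A → num '(' X with FOLLOW(A) on { 'num' }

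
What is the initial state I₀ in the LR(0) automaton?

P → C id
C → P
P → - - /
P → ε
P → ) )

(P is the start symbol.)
First, augment the grammar with P' → P
I₀ = CLOSURE({ [P' → . P] }):
  [P' → . P] has the dot before P: add [P → . C id], [P → . - - /], [P → .], [P → . ) )]
  [P → . C id] has the dot before C: add [C → . P]
No further items can be added.

I₀ = { [C → . P], [P → . ) )], [P → . - - /], [P → . C id], [P → .], [P' → . P] }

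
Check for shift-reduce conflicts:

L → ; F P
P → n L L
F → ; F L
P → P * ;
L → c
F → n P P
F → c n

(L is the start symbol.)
Yes — I13: [F → n P P .] vs [P → P . * ;]; I16: [L → ; F P .] vs [P → P . * ;]

Augment with L' → L and build the canonical LR(0) collection (I0 = CLOSURE({[L' → . L]}), then GOTO on every symbol after a dot until no new states appear). It has 19 states:
  I0: { [L → . ; F P], [L → . c], [L' → . L] }  — shift
  I1: { [F → . ; F L], [F → . c n], [F → . n P P], [L → ; . F P] }  — shift
  I2: { [L' → L .] }  — accept
  I3: { [L → c .] }  — reduce
  I4: { [F → . ; F L], [F → . c n], [F → . n P P], [F → ; . F L] }  — shift
  I5: { [L → ; F . P], [P → . P * ;], [P → . n L L] }  — shift
  I6: { [F → c . n] }  — shift
  I7: { [F → n . P P], [P → . P * ;], [P → . n L L] }  — shift
  I8: { [F → n P . P], [P → . P * ;], [P → . n L L], [P → P . * ;] }  — shift
  I9: { [L → . ; F P], [L → . c], [P → n . L L] }  — shift
  I10: { [L → . ; F P], [L → . c], [P → n L . L] }  — shift
  I11: { [P → n L L .] }  — reduce
  I12: { [P → P * . ;] }  — shift
  I13: { [F → n P P .], [P → P . * ;] }  — shift, reduce
  I14: { [P → P * ; .] }  — reduce
  I15: { [F → c n .] }  — reduce
  I16: { [L → ; F P .], [P → P . * ;] }  — shift, reduce
  I17: { [F → ; F . L], [L → . ; F P], [L → . c] }  — shift
  I18: { [F → ; F L .] }  — reduce

I13 contains reduce item [F → n P P .] and shift item [P → P . * ;] — shift-reduce conflict.
I16 contains reduce item [L → ; F P .] and shift item [P → P . * ;] — shift-reduce conflict.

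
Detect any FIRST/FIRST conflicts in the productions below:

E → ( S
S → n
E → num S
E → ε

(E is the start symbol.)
Productions for E:
  E → ( S: FIRST = { '(' }
  E → num S: FIRST = { 'num' }
  E → ε: FIRST = { ε }
S has only one production, so no FIRST/FIRST conflict is possible there.

All alternatives of each non-terminal have pairwise disjoint FIRST sets.

Answer: No FIRST/FIRST conflicts.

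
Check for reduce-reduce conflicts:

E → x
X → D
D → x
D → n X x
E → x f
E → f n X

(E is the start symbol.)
Augment with E' → E and build the canonical LR(0) collection (I0 = CLOSURE({[E' → . E]}), then GOTO on every symbol after a dot until no new states appear). It has 12 states:
  I0: { [E → . f n X], [E → . x f], [E → . x], [E' → . E] }  — shift
  I1: { [E' → E .] }  — accept
  I2: { [E → f . n X] }  — shift
  I3: { [E → x . f], [E → x .] }  — shift, reduce
  I4: { [E → x f .] }  — reduce
  I5: { [D → . n X x], [D → . x], [E → f n . X], [X → . D] }  — shift
  I6: { [X → D .] }  — reduce
  I7: { [E → f n X .] }  — reduce
  I8: { [D → . n X x], [D → . x], [D → n . X x], [X → . D] }  — shift
  I9: { [D → x .] }  — reduce
  I10: { [D → n X . x] }  — shift
  I11: { [D → n X x .] }  — reduce

No state contains more than one complete item.

Answer: No reduce-reduce conflicts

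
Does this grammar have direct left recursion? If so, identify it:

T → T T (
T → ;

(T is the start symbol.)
Yes, T is left-recursive

T → T T (: LEFT RECURSIVE (starts with T)
T → ;: starts with ';'

The grammar has direct left recursion on: T.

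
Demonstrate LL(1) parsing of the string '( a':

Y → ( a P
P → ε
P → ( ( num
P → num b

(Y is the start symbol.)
Stack is shown with the top on the left.

Stack    Input  Action
----------------------
Y $      ( a $  output Y → ( a P
( a P $  ( a $  match '('
a P $    a $    match 'a'
P $      $      output P → ε
$        $      accept

The string is accepted.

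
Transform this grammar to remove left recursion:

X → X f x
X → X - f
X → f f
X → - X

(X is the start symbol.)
X → f f X'
X → - X X'
X' → f x X'
X' → - f X'
X' → ε

X is directly left-recursive. The standard transformation for
  A → A α₁ | ... | A α_m | β₁ | ... | β_n
is
  A  → β₁ A' | ... | β_n A'
  A' → α₁ A' | ... | α_m A' | ε

X → f f becomes X → f f X'
X → - X becomes X → - X X'
X → X f x becomes X' → f x X'
X → X - f becomes X' → - f X'
Add X' → ε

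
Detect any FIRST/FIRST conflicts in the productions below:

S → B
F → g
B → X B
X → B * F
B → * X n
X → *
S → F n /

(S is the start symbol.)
A FIRST/FIRST conflict occurs when two productions N → α and N → β for the same non-terminal have FIRST(α) ∩ FIRST(β) ≠ ∅ (with ε ∈ FIRST of a nullable right-hand side, so two nullable alternatives also conflict).

FIRST sets of the non-terminals at (or reachable through a nullable prefix from) the front of some alternative:
  FIRST(B) = { '*' }
  FIRST(F) = { 'g' }
  FIRST(X) = { '*' }

Productions for S:
  S → B: FIRST = { '*' }
  S → F n /: FIRST = { 'g' }
Productions for B:
  B → X B: FIRST = { '*' }
  B → * X n: FIRST = { '*' }
Productions for X:
  X → B * F: FIRST = { '*' }
  X → *: FIRST = { '*' }
F has only one production, so no FIRST/FIRST conflict is possible there.

Conflict for B: B → X B and B → * X n
  Overlap: { '*' }
Conflict for X: X → B * F and X → *
  Overlap: { '*' }

Answer: Yes. B → X B / B → '*' X n on { '*' }; X → B '*' F / X → '*' on { '*' }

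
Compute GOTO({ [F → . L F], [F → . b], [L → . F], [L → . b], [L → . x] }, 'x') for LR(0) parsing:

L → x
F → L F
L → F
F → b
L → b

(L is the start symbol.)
GOTO(I, 'x') = CLOSURE({ [A → αX.β] : [A → α.Xβ] ∈ I, X = 'x' })

Items with dot before 'x', with the dot advanced:
  [L → . x] → [L → x .]
Closure adds nothing (no advanced item has the dot before a non-terminal).

GOTO = { [L → x .] }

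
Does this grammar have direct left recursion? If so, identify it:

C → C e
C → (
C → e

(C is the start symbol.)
Yes, C is left-recursive

Direct left recursion occurs when N → N α for some non-terminal N (the right-hand side begins with the left-hand side itself).

C → C e: LEFT RECURSIVE (starts with C)
C → (: starts with '('
C → e: starts with e

The grammar has direct left recursion on: C.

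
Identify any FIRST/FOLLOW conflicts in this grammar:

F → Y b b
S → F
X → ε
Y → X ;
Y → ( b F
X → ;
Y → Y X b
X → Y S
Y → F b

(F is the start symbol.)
A FIRST/FOLLOW conflict occurs when a non-terminal N has a nullable alternative N → β (β ⇒* ε) and another alternative N → α with FIRST(α) ∩ FOLLOW(N) ≠ ∅: on such a lookahead the parser cannot decide between expanding α and letting N vanish via β.

Nullable non-terminals: X.
FIRST sets used below: FIRST(Y) = { '(', ';' }

X: nullable alternative(s) X → ε; FOLLOW(X) = { ';', 'b' }
  X → ε: FIRST \ {ε} = { } — this is the only nullable alternative, skip
  X → ;: FIRST \ {ε} = { ';' } — overlaps FOLLOW(X) on { ';' }: CONFLICT
  X → Y S: FIRST \ {ε} = { '(', ';' } — overlaps FOLLOW(X) on { ';' }: CONFLICT

F, S, Y have no nullable alternative, so no FIRST/FOLLOW check is needed there.

So the grammar has 2 FIRST/FOLLOW conflicts (marked CONFLICT above).

Answer: Yes. X → ';' with FOLLOW(X) on { ';' }; X → Y S with FOLLOW(X) on { ';' }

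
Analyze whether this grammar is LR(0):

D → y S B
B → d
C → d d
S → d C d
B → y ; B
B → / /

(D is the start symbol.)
Augment with D' → D and build the canonical LR(0) collection (I0 = CLOSURE({[D' → . D]}), then GOTO on every symbol after a dot until no new states appear). It has 16 states:
  I0: { [D → . y S B], [D' → . D] }  — shift
  I1: { [D' → D .] }  — accept
  I2: { [D → y . S B], [S → . d C d] }  — shift
  I3: { [B → . / /], [B → . d], [B → . y ; B], [D → y S . B] }  — shift
  I4: { [C → . d d], [S → d . C d] }  — shift
  I5: { [S → d C . d] }  — shift
  I6: { [C → d . d] }  — shift
  I7: { [C → d d .] }  — reduce
  I8: { [S → d C d .] }  — reduce
  I9: { [B → / . /] }  — shift
  I10: { [D → y S B .] }  — reduce
  I11: { [B → d .] }  — reduce
  I12: { [B → y . ; B] }  — shift
  I13: { [B → . / /], [B → . d], [B → . y ; B], [B → y ; . B] }  — shift
  I14: { [B → y ; B .] }  — reduce
  I15: { [B → / / .] }  — reduce

Every state is either a pure shift/goto state or contains exactly one complete item and nothing to shift — no conflicts. The grammar is LR(0).

Answer: Yes, the grammar is LR(0)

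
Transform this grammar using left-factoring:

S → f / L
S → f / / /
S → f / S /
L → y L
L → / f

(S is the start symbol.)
Left-factoring transforms A → αβ₁ | αβ₂ into A → αA' and A' → β₁ | β₂
(α is the longest common prefix among the alternatives). Repeat until
no nonterminal has two alternatives with a common prefix.

Round 1: S has alternatives sharing prefix 'f /'. Introduce S': S → f / S'
  Add: S' → L
  Add: S' → / /
  Add: S' → S /

No remaining common prefixes — done.

Resulting grammar:
S → f / S'
S' → L
S' → / /
S' → S /
L → y L
L → / f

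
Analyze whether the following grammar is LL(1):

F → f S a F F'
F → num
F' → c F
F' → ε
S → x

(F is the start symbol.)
Relevant sets:
  FOLLOW(F') = { $, 'c' }

For F:
  PREDICT(F → f S a F F') = { 'f' }
  PREDICT(F → num) = { 'num' }
For F':
  PREDICT(F' → c F) = { 'c' }
  PREDICT(F' → ε) = { $, 'c' }
S has a single production, so nothing to check there.

Conflict found: Predict set conflict for F': { 'c' }
The grammar is NOT LL(1).

Answer: No. Predict set conflict for F': { 'c' }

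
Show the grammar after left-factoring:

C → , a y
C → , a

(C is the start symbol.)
C → , a C'
C' → y
C' → ε

Left-factoring transforms A → αβ₁ | αβ₂ into A → αA' and A' → β₁ | β₂
(α is the longest common prefix among the alternatives). Repeat until
no nonterminal has two alternatives with a common prefix.

Round 1: C has alternatives sharing prefix ', a'. Introduce C': C → , a C'
  Add: C' → y
  Add: C' → ε

No remaining common prefixes — done.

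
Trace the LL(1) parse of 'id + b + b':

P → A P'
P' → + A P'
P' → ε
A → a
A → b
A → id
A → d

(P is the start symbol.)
Stack is shown with the top on the left.

Stack     Input         Action
------------------------------
P $       id + b + b $  output P → A P'
A P' $    id + b + b $  output A → id
id P' $   id + b + b $  match 'id'
P' $      + b + b $     output P' → + A P'
+ A P' $  + b + b $     match '+'
A P' $    b + b $       output A → b
b P' $    b + b $       match 'b'
P' $      + b $         output P' → + A P'
+ A P' $  + b $         match '+'
A P' $    b $           output A → b
b P' $    b $           match 'b'
P' $      $             output P' → ε
$         $             accept

The string is accepted.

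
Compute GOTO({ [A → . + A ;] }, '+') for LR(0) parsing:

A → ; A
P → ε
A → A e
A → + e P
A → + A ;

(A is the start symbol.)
GOTO(I, '+') = CLOSURE({ [A → αX.β] : [A → α.Xβ] ∈ I, X = '+' })

Items with dot before '+', with the dot advanced:
  [A → . + A ;] → [A → + . A ;]
Closure of the advanced items:
  [A → + . A ;] has the dot before A: add [A → . ; A], [A → . A e], [A → . + e P], [A → . + A ;]

GOTO = { [A → + . A ;], [A → . + A ;], [A → . + e P], [A → . ; A], [A → . A e] }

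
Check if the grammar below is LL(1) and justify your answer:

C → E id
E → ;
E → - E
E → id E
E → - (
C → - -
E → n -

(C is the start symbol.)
Relevant sets:
  FIRST(E) = { '-', ';', 'id', 'n' }

For C:
  PREDICT(C → E id) = { '-', ';', 'id', 'n' }
  PREDICT(C → '-' '-') = { '-' }
For E:
  PREDICT(E → ';') = { ';' }
  PREDICT(E → '-' E) = { '-' }
  PREDICT(E → id E) = { 'id' }
  PREDICT(E → '-' '(') = { '-' }
  PREDICT(E → n '-') = { 'n' }

Conflict found: Predict set conflict for C: { '-' }
The grammar is NOT LL(1).

Answer: No. Predict set conflict for C: { '-' }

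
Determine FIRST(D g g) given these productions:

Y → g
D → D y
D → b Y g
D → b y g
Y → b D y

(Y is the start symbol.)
{ 'b' }

FIRST sets of the non-terminals involved (from the grammar, by fixed-point iteration):
  FIRST(D) = { 'b' }

To compute FIRST(D g g), process the symbols left to right:
Symbol D is a non-terminal. Add FIRST(D) \ {ε} = { 'b' }
D is not nullable (ε ∉ FIRST(D)), so stop here.
FIRST(D g g) = { 'b' }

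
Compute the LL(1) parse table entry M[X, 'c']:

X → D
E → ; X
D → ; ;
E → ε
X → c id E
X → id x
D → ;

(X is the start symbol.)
X → c id E

To find M[X, 'c'], we find productions for X where 'c' is in the predict set (PREDICT(N → α) = (FIRST(α) \ {ε}) ∪ (FOLLOW(N) if α ⇒* ε)).

Relevant sets:
  FIRST(D) = { ';' }

X → D: PREDICT = { ';' }
X → c id E: PREDICT = { 'c' }
  'c' is in predict set, so this production goes in M[X, 'c']
X → id x: PREDICT = { 'id' }

M[X, 'c'] = X → c id E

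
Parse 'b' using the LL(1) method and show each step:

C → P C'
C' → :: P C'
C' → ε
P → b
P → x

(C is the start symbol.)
LL(1) parsing maintains a stack (initially the start symbol over $) and the input. At each step: if the stack top is a terminal, match it against the current input token; if it is a non-terminal N, replace it with the RHS of M[N, lookahead] (the unique production whose predict set contains the lookahead).

Stack is shown with the top on the left.

Stack   Input  Action
---------------------
C $     b $    output C → P C'
P C' $  b $    output P → b
b C' $  b $    match 'b'
C' $    $      output C' → ε
$       $      accept

The string is accepted.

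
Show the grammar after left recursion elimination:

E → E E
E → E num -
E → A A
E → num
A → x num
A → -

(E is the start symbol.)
E → A A E'
E → num E'
E' → E E'
E' → num - E'
E' → ε
A → x num
A → -

E is directly left-recursive. The standard transformation for
  A → A α₁ | ... | A α_m | β₁ | ... | β_n
is
  A  → β₁ A' | ... | β_n A'
  A' → α₁ A' | ... | α_m A' | ε

E → A A becomes E → A A E'
E → num becomes E → num E'
E → E E becomes E' → E E'
E → E num - becomes E' → num - E'
Add E' → ε

Productions for other non-terminals are unchanged:
  A → x num
  A → -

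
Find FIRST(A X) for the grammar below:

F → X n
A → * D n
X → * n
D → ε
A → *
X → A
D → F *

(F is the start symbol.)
FIRST sets of the non-terminals involved (from the grammar, by fixed-point iteration):
  FIRST(A) = { '*' }

To compute FIRST(A X), process the symbols left to right:
Symbol A is a non-terminal. Add FIRST(A) \ {ε} = { '*' }
A is not nullable (ε ∉ FIRST(A)), so stop here.
FIRST(A X) = { '*' }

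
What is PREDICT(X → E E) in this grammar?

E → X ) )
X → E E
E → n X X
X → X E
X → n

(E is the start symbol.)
{ 'n' }

PREDICT(X → E E) = (FIRST(RHS) \ {ε}) ∪ (FOLLOW(X) if ε ∈ FIRST(RHS), i.e. RHS ⇒* ε)
FIRST(E) = { 'n' }
FIRST(E E) = { 'n' }
ε ∉ FIRST(E E), so FOLLOW(X) is not added.
PREDICT(X → E E) = { 'n' }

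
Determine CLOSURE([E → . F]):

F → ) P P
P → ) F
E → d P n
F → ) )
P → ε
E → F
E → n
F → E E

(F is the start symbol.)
{ [E → . F], [E → . d P n], [E → . n], [F → . ) )], [F → . ) P P], [F → . E E] }

To compute CLOSURE, for each item [A → α.Bβ] where B is a non-terminal, add [B → .γ] for all productions B → γ; repeat for the newly added items until nothing changes.

Start with: [E → . F]
  [E → . F] has the dot before F: add [F → . ) P P], [F → . ) )], [F → . E E]
  [F → . E E] has the dot before E: add [E → . d P n], [E → . n]
No further items can be added.

CLOSURE = { [E → . F], [E → . d P n], [E → . n], [F → . ) )], [F → . ) P P], [F → . E E] }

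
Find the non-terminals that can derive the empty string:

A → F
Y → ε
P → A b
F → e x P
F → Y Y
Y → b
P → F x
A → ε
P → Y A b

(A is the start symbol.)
A non-terminal is nullable if it can derive ε (the empty string): either it has an ε-production, or it has a production whose right-hand side consists entirely of nullable non-terminals.

ε-productions: Y → ε, A → ε
So Y, A are immediately nullable.
F → Y Y: every symbol on the right is nullable, so F is nullable too.
No further non-terminal can be added: every production for the remaining non-terminals contains a terminal or a non-nullable non-terminal.
Nullable = { 'A', 'F', 'Y' }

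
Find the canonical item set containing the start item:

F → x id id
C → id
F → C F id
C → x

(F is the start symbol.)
{ [C → . id], [C → . x], [F → . C F id], [F → . x id id], [F' → . F] }

First, augment the grammar with F' → F
I₀ = CLOSURE({ [F' → . F] }):
  [F' → . F] has the dot before F: add [F → . x id id], [F → . C F id]
  [F → . C F id] has the dot before C: add [C → . id], [C → . x]
No further items can be added.

I₀ = { [C → . id], [C → . x], [F → . C F id], [F → . x id id], [F' → . F] }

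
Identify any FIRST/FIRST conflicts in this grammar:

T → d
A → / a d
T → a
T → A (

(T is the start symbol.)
No FIRST/FIRST conflicts.

A FIRST/FIRST conflict occurs when two productions N → α and N → β for the same non-terminal have FIRST(α) ∩ FIRST(β) ≠ ∅ (with ε ∈ FIRST of a nullable right-hand side, so two nullable alternatives also conflict).

FIRST sets of the non-terminals at (or reachable through a nullable prefix from) the front of some alternative:
  FIRST(A) = { '/' }

Productions for T:
  T → d: FIRST = { 'd' }
  T → a: FIRST = { 'a' }
  T → A (: FIRST = { '/' }
A has only one production, so no FIRST/FIRST conflict is possible there.

All alternatives of each non-terminal have pairwise disjoint FIRST sets.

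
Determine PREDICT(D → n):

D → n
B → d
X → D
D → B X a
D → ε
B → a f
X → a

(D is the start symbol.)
{ 'n' }

PREDICT(D → n) = (FIRST(RHS) \ {ε}) ∪ (FOLLOW(D) if ε ∈ FIRST(RHS), i.e. RHS ⇒* ε)
FIRST(n) = { 'n' }
ε ∉ FIRST(n), so FOLLOW(D) is not added.
PREDICT(D → n) = { 'n' }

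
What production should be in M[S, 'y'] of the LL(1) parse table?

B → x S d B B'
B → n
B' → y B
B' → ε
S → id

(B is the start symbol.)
Empty (error entry)

To find M[S, 'y'], we find productions for S where 'y' is in the predict set (PREDICT(N → α) = (FIRST(α) \ {ε}) ∪ (FOLLOW(N) if α ⇒* ε)).

S → id: PREDICT = { 'id' }

M[S, 'y'] is empty (no production applies)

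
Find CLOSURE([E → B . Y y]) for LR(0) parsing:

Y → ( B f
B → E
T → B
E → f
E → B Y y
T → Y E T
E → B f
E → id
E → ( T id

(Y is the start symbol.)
{ [E → B . Y y], [Y → . ( B f] }

To compute CLOSURE, for each item [A → α.Bβ] where B is a non-terminal, add [B → .γ] for all productions B → γ; repeat for the newly added items until nothing changes.

Start with: [E → B . Y y]
  [E → B . Y y] has the dot before Y: add [Y → . ( B f]
No further items can be added.

CLOSURE = { [E → B . Y y], [Y → . ( B f] }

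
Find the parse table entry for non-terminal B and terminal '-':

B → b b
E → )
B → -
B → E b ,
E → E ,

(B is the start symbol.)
B → -

To find M[B, '-'], we find productions for B where '-' is in the predict set (PREDICT(N → α) = (FIRST(α) \ {ε}) ∪ (FOLLOW(N) if α ⇒* ε)).

Relevant sets:
  FIRST(E) = { ')' }

B → b b: PREDICT = { 'b' }
B → -: PREDICT = { '-' }
  '-' is in predict set, so this production goes in M[B, '-']
B → E b ,: PREDICT = { ')' }

M[B, '-'] = B → -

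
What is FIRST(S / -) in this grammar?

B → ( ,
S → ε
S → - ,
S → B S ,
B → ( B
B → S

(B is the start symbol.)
FIRST sets of the non-terminals involved (from the grammar, by fixed-point iteration):
  FIRST(S) = { '(', ',', '-', ε }

To compute FIRST(S / -), process the symbols left to right:
Symbol S is a non-terminal. Add FIRST(S) \ {ε} = { '(', ',', '-' }
S is nullable (ε ∈ FIRST(S)), continue to the next symbol.
Symbol / is a terminal. Add '/' and stop.
FIRST(S / -) = { '(', ',', '-', '/' }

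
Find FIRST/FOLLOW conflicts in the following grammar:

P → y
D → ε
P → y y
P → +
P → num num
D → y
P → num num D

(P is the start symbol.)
No FIRST/FOLLOW conflicts.

A FIRST/FOLLOW conflict occurs when a non-terminal N has a nullable alternative N → β (β ⇒* ε) and another alternative N → α with FIRST(α) ∩ FOLLOW(N) ≠ ∅: on such a lookahead the parser cannot decide between expanding α and letting N vanish via β.

Nullable non-terminals: D.

D: nullable alternative(s) D → ε; FOLLOW(D) = { $ }
  D → ε: FIRST \ {ε} = { } — this is the only nullable alternative, skip
  D → y: FIRST \ {ε} = { 'y' } — disjoint from FOLLOW(D)

P has no nullable alternative, so no FIRST/FOLLOW check is needed there.

No FIRST/FOLLOW conflicts found.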